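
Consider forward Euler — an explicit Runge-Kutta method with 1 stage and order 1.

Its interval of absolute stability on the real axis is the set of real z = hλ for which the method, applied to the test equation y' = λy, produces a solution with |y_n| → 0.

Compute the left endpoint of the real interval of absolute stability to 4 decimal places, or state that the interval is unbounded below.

Set f=λy, z=hλ:
  order 1, 1-stage ⇒ R(z)=1+z
  (e.g. R(-1.76)=-0.76000, |R|=0.76000)

Solve |R(x)|<1 on ℝ⁻.
x=-1.76: |R|=0.7600
|R(-0.83)|=0.1700 |R(-0.77)|=0.2300 |R(-0.61)|=0.3900
Bisect:
  x_lo=-2.4528 |R|=1.4528  x_hi=-0.1315 |R|=0.8685
  mid=-1.29219 |R|=0.29219 →hi
  mid=-1.87252 |R|=0.87252 →hi
  mid=-2.16268 |R|=1.16268 →lo
  mid=-2.01760 |R|=1.01760 →lo
  mid=-1.94506 |R|=0.94506 →hi
  mid=-1.98133 |R|=0.98133 →hi
  mid=-1.99946 |R|=0.99946 →hi
  ...
  [-2.00003,-1.99989] ⇒ x*=-2.0000
Stable set (-2.0000, 0).

z* = -2.0000.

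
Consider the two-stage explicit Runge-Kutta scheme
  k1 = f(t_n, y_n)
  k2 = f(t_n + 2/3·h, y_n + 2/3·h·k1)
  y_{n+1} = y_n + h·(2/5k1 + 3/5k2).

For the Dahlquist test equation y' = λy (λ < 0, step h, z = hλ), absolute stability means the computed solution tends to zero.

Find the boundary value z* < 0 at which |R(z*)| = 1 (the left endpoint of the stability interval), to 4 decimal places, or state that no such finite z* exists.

Test eqn y'=λy, z=hλ:
  k1=λy_n ⇒ h·k1=z·y_n;  k2=λ(1+2/3z)y_n ⇒ h·k2=z(1+2/3z)y_n
  y_{n+1}/y_n = 1 + 2/5z + 3/5z(1+2/3z) = 1 + z + 2/5z²
  so R(z) = 1 + z + 2/5z².

Find x<0 with |R(x)|<1.
x=-1.15: |R|=0.3790
R=1: x+2/5x²=0 ⇒ x=−5/2=-2.5000; min R=1−1/(4·2/5)=0.3750>−1
Confirm numerically:
  x=-2.205: |R|=0.73981 <1
  x=-1.413: |R|=0.38563 <1
  x=-1.034: |R|=0.39366 <1
  x=-2.750: |R|=1.27500 >1
  x=-2.658: |R|=1.16799 >1
  x=-2.613: |R|=1.11811 >1
Interval (-2.5000, 0).

z* = -2.5000.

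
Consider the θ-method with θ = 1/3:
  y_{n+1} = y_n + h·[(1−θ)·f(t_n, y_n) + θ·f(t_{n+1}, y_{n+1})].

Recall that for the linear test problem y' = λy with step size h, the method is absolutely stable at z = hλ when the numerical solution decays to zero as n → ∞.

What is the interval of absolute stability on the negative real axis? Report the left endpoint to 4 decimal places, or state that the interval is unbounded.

z∈(-6.0000,0).

On y'=λy, z=hλ:
  y_{n+1} = y_n + z·[2/3·y_n + 1/3·y_{n+1}] ⇒ (1 − 1/3z)y_{n+1} = (1 + 2/3z)y_n
  ⇒ R(z) = (1 + 2/3z)/(1 − 1/3z).

Find x<0 with |R(x)|<1.
x=-1.42: |R|=0.0362
R=−1: 1+2/3x = −1+1/3x ⇒ -1/3x=2 ⇒ x=2/(-1/3)=-6.0000
Confirm numerically:
  x=-5.592: |R|=0.95251 <1
  x=-3.986: |R|=0.71171 <1
  x=-3.872: |R|=0.69034 <1
  x=-6.591: |R|=1.06162 >1
  x=-6.369: |R|=1.03939 >1
  x=-6.353: |R|=1.03774 >1
Interval (-6.0000, 0).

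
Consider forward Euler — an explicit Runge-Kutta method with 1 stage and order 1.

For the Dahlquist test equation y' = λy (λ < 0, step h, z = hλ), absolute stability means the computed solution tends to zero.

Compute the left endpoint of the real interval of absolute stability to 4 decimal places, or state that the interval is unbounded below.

On y'=λy, z=hλ:
  order 1, 1-stage ⇒ R(z)=1+z
  (e.g. R(-0.77)=0.23000, |R|=0.23000)

Boundary: |R(x)|=1, x<0.
x=-0.77: |R|=0.2300
|R(-1.51)|=0.5100 |R(-1.41)|=0.4100 |R(-0.88)|=0.1200
Bisect:
  x_lo=-2.6435 |R|=1.6435  x_hi=-0.2156 |R|=0.7844
  mid=-1.42953 |R|=0.42953 →hi
  mid=-2.03651 |R|=1.03651 →lo
  mid=-1.73302 |R|=0.73302 →hi
  mid=-1.88476 |R|=0.88476 →hi
  mid=-1.96064 |R|=0.96064 →hi
  mid=-1.99857 |R|=0.99857 →hi
  mid=-2.01754 |R|=1.01754 →lo
  ...
  [-2.00005,-1.99991] ⇒ x*=-2.0000
Stable set (-2.0000, 0).

z* = -2.0000.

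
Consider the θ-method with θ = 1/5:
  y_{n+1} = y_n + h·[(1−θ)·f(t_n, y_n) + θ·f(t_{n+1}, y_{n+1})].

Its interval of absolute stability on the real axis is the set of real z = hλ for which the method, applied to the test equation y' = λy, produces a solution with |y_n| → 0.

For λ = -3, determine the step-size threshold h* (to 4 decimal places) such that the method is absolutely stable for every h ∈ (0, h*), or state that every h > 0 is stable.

(-3.3333,0); λ=-3 ⇒ h* = (10/3)/3 = 1.1111.

Set f=λy, z=hλ:
  y_{n+1} = y_n + z·[4/5·y_n + 1/5·y_{n+1}] ⇒ (1 − 1/5z)y_{n+1} = (1 + 4/5z)y_n
  Hence R(z) = (1 + 4/5z)/(1 − 1/5z).

Find x<0 with |R(x)|<1.
x=-1.29: |R|=0.0254
R=−1: 1+4/5x = −1+1/5x ⇒ -3/5x=2 ⇒ x=2/(-3/5)=-3.3333
Confirm numerically:
  x=-3.222: |R|=0.95938 <1
  x=-2.961: |R|=0.85969 <1
  x=-2.603: |R|=0.71182 <1
  x=-2.543: |R|=0.68567 <1
  x=-3.868: |R|=1.18088 >1
  x=-3.745: |R|=1.14122 >1
  x=-3.422: |R|=1.03158 >1
Interval (-3.3333, 0).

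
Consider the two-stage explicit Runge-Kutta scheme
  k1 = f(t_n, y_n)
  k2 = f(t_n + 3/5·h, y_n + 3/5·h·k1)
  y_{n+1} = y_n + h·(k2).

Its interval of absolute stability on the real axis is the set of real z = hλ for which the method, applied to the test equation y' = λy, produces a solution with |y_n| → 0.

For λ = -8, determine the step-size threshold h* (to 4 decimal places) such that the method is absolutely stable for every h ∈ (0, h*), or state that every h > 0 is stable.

With y'=λy (z=hλ):
  k1=λy_n ⇒ h·k1=z·y_n;  k2=λ(1+3/5z)y_n ⇒ h·k2=z(1+3/5z)y_n
  y_{n+1}/y_n = 1 + z(1+3/5z) = 1 + z + 3/5z²
  R(z) = 1 + z + 3/5z².

Find x<0 with |R(x)|<1.
x=-1.31: |R|=0.7197
R=1: x+3/5x²=0 ⇒ x=−5/3=-1.6667; min R=1−1/(4·3/5)=0.5833>−1
Confirm numerically:
  x=-1.384: |R|=0.76527 <1
  x=-0.998: |R|=0.59960 <1
  x=-0.814: |R|=0.58356 <1
  x=-1.761: |R|=1.09967 >1
So |R|<1 on (-1.6667, 0).

(-1.6667,0); λ=-8 ⇒ h* = (5/3)/8 = 0.2083.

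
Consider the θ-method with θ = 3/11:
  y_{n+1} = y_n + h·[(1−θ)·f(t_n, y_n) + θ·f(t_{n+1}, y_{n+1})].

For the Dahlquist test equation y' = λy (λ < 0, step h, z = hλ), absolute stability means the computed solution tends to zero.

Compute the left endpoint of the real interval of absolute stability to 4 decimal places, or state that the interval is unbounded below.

With y'=λy (z=hλ):
  y_{n+1} = y_n + z·[8/11·y_n + 3/11·y_{n+1}] ⇒ (1 − 3/11z)y_{n+1} = (1 + 8/11z)y_n
  ⇒ R(z) = (1 + 8/11z)/(1 − 3/11z).

Solve |R(x)|<1 on ℝ⁻.
x=-1.73: |R|=0.1754
R=−1: 1+8/11x = −1+3/11x ⇒ -5/11x=2 ⇒ x=2/(-5/11)=-4.4000
Confirm numerically:
  x=-4.337: |R|=0.98688 <1
  x=-2.022: |R|=0.30329 <1
  x=-1.935: |R|=0.26659 <1
  x=-4.889: |R|=1.09526 >1
  x=-4.874: |R|=1.09250 >1
  x=-4.618: |R|=1.04386 >1
So |R|<1 on (-4.4000, 0).

z* = -4.4000.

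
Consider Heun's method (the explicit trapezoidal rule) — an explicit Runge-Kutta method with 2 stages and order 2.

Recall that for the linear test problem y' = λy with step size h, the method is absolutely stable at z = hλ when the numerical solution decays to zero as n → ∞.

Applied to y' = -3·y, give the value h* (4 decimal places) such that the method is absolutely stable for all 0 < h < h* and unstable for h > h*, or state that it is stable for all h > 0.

Set f=λy, z=hλ:
  order 2, 2-stage ⇒ R(z)=1+z+z^2/2
  (e.g. R(-0.44)=0.65680, |R|=0.65680)

Solve |R(x)|<1 on ℝ⁻.
x=-0.44: |R|=0.6568
|R(-2.12)|=1.1272 |R(-1.92)|=0.9232 |R(-1.25)|=0.5312
Bisect:
  x_lo=-2.7974 |R|=2.1152  x_hi=-0.3510 |R|=0.7106
  mid=-1.57417 |R|=0.66484 →hi
  mid=-2.18576 |R|=1.20302 →lo
  mid=-1.87997 |R|=0.88717 →hi
  mid=-2.03287 |R|=1.03341 →lo
  mid=-1.95642 |R|=0.95737 →hi
  mid=-1.99464 |R|=0.99466 →hi
  mid=-2.01375 |R|=1.01385 →lo
  mid=-2.00420 |R|=1.00421 →lo
  ...
  [-2.00002,-1.99987] ⇒ x*=-2.0000
Stable set (-2.0000, 0).

(-2.0000,0); λ=-3 ⇒ h* = 0.6667.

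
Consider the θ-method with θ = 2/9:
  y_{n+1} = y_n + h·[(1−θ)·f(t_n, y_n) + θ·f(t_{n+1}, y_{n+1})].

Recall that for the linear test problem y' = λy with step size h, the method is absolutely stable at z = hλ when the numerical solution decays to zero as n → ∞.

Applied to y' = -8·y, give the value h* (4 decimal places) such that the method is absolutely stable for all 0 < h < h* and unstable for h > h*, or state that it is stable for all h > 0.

Test eqn y'=λy, z=hλ:
  y_{n+1} = y_n + z·[7/9·y_n + 2/9·y_{n+1}] ⇒ (1 − 2/9z)y_{n+1} = (1 + 7/9z)y_n
  R(z) = (1 + 7/9z)/(1 − 2/9z).

Solve |R(x)|<1 on ℝ⁻.
x=-1.03: |R|=0.1618
R=−1: 1+7/9x = −1+2/9x ⇒ -5/9x=2 ⇒ x=2/(-5/9)=-3.6000
Confirm numerically:
  x=-3.537: |R|=0.98040 <1
  x=-3.370: |R|=0.92694 <1
  x=-2.960: |R|=0.78552 <1
  x=-3.949: |R|=1.10327 >1
  x=-3.920: |R|=1.09501 >1
  x=-3.878: |R|=1.08296 >1
Stable set (-3.6000, 0).

(-3.6000,0); λ=-8 ⇒ h* = (18/5)/8 = 0.4500.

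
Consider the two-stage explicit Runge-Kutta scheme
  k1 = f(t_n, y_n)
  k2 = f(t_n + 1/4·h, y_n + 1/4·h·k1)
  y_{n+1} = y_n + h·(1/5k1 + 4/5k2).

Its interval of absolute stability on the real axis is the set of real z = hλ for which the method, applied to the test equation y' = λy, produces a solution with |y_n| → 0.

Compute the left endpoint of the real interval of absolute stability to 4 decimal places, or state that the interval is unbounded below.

Set f=λy, z=hλ:
  k1=λy_n ⇒ h·k1=z·y_n;  k2=λ(1+1/4z)y_n ⇒ h·k2=z(1+1/4z)y_n
  y_{n+1}/y_n = 1 + 1/5z + 4/5z(1+1/4z) = 1 + z + 1/5z²
  ⇒ R(z) = 1 + z + 1/5z².

Need |R(x)|<1, x<0.
x=-1.22: |R|=0.0777
R=1: x+1/5x²=0 ⇒ x=−5=-5.0000; min R=1−1/(4·1/5)=-0.2500>−1
Confirm numerically:
  x=-4.128: |R|=0.28008 <1
  x=-2.618: |R|=0.24722 <1
  x=-2.218: |R|=0.23410 <1
  x=-5.515: |R|=1.56804 >1
  x=-5.470: |R|=1.51418 >1
  x=-5.278: |R|=1.29346 >1
Interval (-5.0000, 0).

left endpoint -5.0000.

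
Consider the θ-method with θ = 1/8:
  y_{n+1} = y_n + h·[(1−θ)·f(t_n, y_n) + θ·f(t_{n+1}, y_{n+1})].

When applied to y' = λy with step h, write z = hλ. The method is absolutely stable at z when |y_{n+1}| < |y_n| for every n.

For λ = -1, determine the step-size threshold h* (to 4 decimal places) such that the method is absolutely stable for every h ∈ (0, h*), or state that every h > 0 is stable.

(-2.6667,0); λ=-1 ⇒ h* = (8/3)/1 = 2.6667.

Test eqn y'=λy, z=hλ:
  y_{n+1} = y_n + z·[7/8·y_n + 1/8·y_{n+1}] ⇒ (1 − 1/8z)y_{n+1} = (1 + 7/8z)y_n
  so R(z) = (1 + 7/8z)/(1 − 1/8z).

Solve |R(x)|<1 on ℝ⁻.
x=-1.13: |R|=0.0099
R=−1: 1+7/8x = −1+1/8x ⇒ -3/4x=2 ⇒ x=2/(-3/4)=-2.6667
Confirm numerically:
  x=-2.489: |R|=0.89837 <1
  x=-2.088: |R|=0.65583 <1
  x=-1.412: |R|=0.20017 <1
  x=-3.112: |R|=1.24046 >1
  x=-3.094: |R|=1.23112 >1
  x=-2.937: |R|=1.14830 >1
So |R|<1 on (-2.6667, 0).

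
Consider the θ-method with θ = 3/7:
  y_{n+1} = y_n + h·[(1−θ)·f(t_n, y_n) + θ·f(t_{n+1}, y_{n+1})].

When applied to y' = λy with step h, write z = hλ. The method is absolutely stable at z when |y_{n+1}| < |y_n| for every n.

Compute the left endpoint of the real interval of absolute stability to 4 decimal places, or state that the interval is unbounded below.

left endpoint -14.0000.

Set f=λy, z=hλ:
  y_{n+1} = y_n + z·[4/7·y_n + 3/7·y_{n+1}] ⇒ (1 − 3/7z)y_{n+1} = (1 + 4/7z)y_n
  ⇒ R(z) = (1 + 4/7z)/(1 − 3/7z).

Boundary: |R(x)|=1, x<0.
x=-0.68: |R|=0.4735
R=−1: 1+4/7x = −1+3/7x ⇒ -1/7x=2 ⇒ x=2/(-1/7)=-14.0000
Confirm numerically:
  x=-12.326: |R|=0.96194 <1
  x=-11.357: |R|=0.93565 <1
  x=-8.185: |R|=0.81572 <1
  x=-7.864: |R|=0.79942 <1
  x=-14.522: |R|=1.01032 >1
  x=-14.126: |R|=1.00255 >1
So |R|<1 on (-14.0000, 0).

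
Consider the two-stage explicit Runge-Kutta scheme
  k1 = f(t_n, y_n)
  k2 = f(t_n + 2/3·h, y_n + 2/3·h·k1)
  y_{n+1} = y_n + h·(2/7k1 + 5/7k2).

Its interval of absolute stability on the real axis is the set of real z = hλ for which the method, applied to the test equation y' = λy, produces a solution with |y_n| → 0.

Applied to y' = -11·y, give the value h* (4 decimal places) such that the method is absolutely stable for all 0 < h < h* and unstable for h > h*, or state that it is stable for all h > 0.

Set f=λy, z=hλ:
  k1=λy_n ⇒ h·k1=z·y_n;  k2=λ(1+2/3z)y_n ⇒ h·k2=z(1+2/3z)y_n
  y_{n+1}/y_n = 1 + 2/7z + 5/7z(1+2/3z) = 1 + z + 10/21z²
  ⇒ R(z) = 1 + z + 10/21z².

Solve |R(x)|<1 on ℝ⁻.
x=-1.42: |R|=0.5402
R=1: x+10/21x²=0 ⇒ x=−21/10=-2.1000; min R=1−1/(4·10/21)=0.4750>−1
Confirm numerically:
  x=-2.067: |R|=0.96752 <1
  x=-1.684: |R|=0.66641 <1
  x=-1.513: |R|=0.57708 <1
  x=-1.317: |R|=0.50895 <1
  x=-2.558: |R|=1.55789 >1
  x=-2.257: |R|=1.16874 >1
Stable set (-2.1000, 0).

(-2.1000,0); λ=-11 ⇒ h* = (21/10)/11 = 0.1909.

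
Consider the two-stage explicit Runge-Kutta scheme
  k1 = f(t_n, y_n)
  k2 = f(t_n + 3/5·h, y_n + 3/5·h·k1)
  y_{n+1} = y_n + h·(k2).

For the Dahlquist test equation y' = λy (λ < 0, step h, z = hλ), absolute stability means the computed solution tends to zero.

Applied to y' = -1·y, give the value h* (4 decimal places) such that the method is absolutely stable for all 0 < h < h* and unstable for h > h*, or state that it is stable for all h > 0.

(-1.6667,0); λ=-1 ⇒ h* = (5/3)/1 = 1.6667.

Set f=λy, z=hλ:
  k1=λy_n ⇒ h·k1=z·y_n;  k2=λ(1+3/5z)y_n ⇒ h·k2=z(1+3/5z)y_n
  y_{n+1}/y_n = 1 + z(1+3/5z) = 1 + z + 3/5z²
  Hence R(z) = 1 + z + 3/5z².

Find x<0 with |R(x)|<1.
x=-0.32: |R|=0.7414
R=1: x+3/5x²=0 ⇒ x=−5/3=-1.6667; min R=1−1/(4·3/5)=0.5833>−1
Confirm numerically:
  x=-1.296: |R|=0.71177 <1
  x=-1.000: |R|=0.60000 <1
  x=-0.949: |R|=0.59136 <1
  x=-0.749: |R|=0.58760 <1
  x=-2.028: |R|=1.43967 >1
  x=-1.855: |R|=1.20961 >1
  x=-1.830: |R|=1.17934 >1
So |R|<1 on (-1.6667, 0).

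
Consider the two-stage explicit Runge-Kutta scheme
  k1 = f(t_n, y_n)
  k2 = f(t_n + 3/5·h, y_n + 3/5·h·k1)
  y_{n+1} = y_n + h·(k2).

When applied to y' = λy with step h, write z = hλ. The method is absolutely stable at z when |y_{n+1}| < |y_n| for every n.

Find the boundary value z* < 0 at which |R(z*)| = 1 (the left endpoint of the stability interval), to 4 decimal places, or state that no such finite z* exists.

left endpoint -1.6667.

Test eqn y'=λy, z=hλ:
  k1=λy_n ⇒ h·k1=z·y_n;  k2=λ(1+3/5z)y_n ⇒ h·k2=z(1+3/5z)y_n
  y_{n+1}/y_n = 1 + z(1+3/5z) = 1 + z + 3/5z²
  Hence R(z) = 1 + z + 3/5z².

Solve |R(x)|<1 on ℝ⁻.
x=-1.01: |R|=0.6021
R=1: x+3/5x²=0 ⇒ x=−5/3=-1.6667; min R=1−1/(4·3/5)=0.5833>−1
Confirm numerically:
  x=-1.573: |R|=0.91160 <1
  x=-1.509: |R|=0.85725 <1
  x=-0.696: |R|=0.59465 <1
  x=-1.877: |R|=1.23688 >1
  x=-1.873: |R|=1.23188 >1
Interval (-1.6667, 0).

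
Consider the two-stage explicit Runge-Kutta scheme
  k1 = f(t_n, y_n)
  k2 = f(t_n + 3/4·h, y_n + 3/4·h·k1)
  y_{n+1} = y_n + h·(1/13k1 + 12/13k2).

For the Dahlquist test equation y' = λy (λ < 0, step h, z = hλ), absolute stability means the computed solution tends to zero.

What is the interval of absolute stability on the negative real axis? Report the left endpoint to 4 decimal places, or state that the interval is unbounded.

z∈(-1.4444,0).

With y'=λy (z=hλ):
  k1=λy_n ⇒ h·k1=z·y_n;  k2=λ(1+3/4z)y_n ⇒ h·k2=z(1+3/4z)y_n
  y_{n+1}/y_n = 1 + 1/13z + 12/13z(1+3/4z) = 1 + z + 9/13z²
  ⇒ R(z) = 1 + z + 9/13z².

Solve |R(x)|<1 on ℝ⁻.
x=-1.59: |R|=1.1602
R=1: x+9/13x²=0 ⇒ x=−13/9=-1.4444; min R=1−1/(4·9/13)=0.6389>−1
Confirm numerically:
  x=-1.072: |R|=0.72359 <1
  x=-0.996: |R|=0.69078 <1
  x=-0.945: |R|=0.67325 <1
  x=-0.704: |R|=0.63912 <1
  x=-1.816: |R|=1.46713 >1
  x=-1.645: |R|=1.22840 >1
  x=-1.623: |R|=1.20063 >1
So |R|<1 on (-1.4444, 0).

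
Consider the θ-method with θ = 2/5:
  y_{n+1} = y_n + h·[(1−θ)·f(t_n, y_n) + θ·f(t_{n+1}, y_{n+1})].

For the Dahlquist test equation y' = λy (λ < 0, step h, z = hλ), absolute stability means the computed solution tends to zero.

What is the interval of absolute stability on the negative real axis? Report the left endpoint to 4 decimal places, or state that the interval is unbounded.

On y'=λy, z=hλ:
  y_{n+1} = y_n + z·[3/5·y_n + 2/5·y_{n+1}] ⇒ (1 − 2/5z)y_{n+1} = (1 + 3/5z)y_n
  R(z) = (1 + 3/5z)/(1 − 2/5z).

Boundary: |R(x)|=1, x<0.
x=-0.38: |R|=0.6701
R=−1: 1+3/5x = −1+2/5x ⇒ -1/5x=2 ⇒ x=2/(-1/5)=-10.0000
Confirm numerically:
  x=-9.677: |R|=0.98674 <1
  x=-8.247: |R|=0.91844 <1
  x=-7.734: |R|=0.88929 <1
  x=-6.289: |R|=0.78888 <1
  x=-10.341: |R|=1.01328 >1
  x=-10.187: |R|=1.00737 >1
  x=-10.116: |R|=1.00460 >1
So |R|<1 on (-10.0000, 0).

z∈(-10.0000,0).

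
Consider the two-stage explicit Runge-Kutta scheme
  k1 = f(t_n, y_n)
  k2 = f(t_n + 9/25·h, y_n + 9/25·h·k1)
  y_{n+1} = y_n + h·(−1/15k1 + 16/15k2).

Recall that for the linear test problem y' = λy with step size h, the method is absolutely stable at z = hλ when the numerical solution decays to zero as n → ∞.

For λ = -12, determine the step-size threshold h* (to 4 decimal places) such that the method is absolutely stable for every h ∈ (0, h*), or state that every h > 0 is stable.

(-2.6042,0); λ=-12 ⇒ h* = (125/48)/12 = 0.2170.

With y'=λy (z=hλ):
  k1=λy_n ⇒ h·k1=z·y_n;  k2=λ(1+9/25z)y_n ⇒ h·k2=z(1+9/25z)y_n
  y_{n+1}/y_n = 1 − 1/15z + 16/15z(1+9/25z) = 1 + z + 48/125z²
  Hence R(z) = 1 + z + 48/125z².

Solve |R(x)|<1 on ℝ⁻.
x=-1.07: |R|=0.3696
R=1: x+48/125x²=0 ⇒ x=−125/48=-2.6042; min R=1−1/(4·48/125)=0.3490>−1
Confirm numerically:
  x=-2.036: |R|=0.55579 <1
  x=-1.804: |R|=0.44570 <1
  x=-1.795: |R|=0.44226 <1
  x=-1.393: |R|=0.35213 <1
  x=-3.091: |R|=1.57784 >1
  x=-3.047: |R|=1.51814 >1
So |R|<1 on (-2.6042, 0).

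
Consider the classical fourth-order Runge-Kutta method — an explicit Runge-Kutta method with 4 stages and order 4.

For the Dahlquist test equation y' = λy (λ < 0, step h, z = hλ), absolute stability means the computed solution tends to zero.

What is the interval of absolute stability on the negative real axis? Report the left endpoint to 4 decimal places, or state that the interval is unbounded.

(-2.7853, 0).

With y'=λy (z=hλ):
  order 4, 4-stage ⇒ R(z)=1+z+z^2/2+z^3/6+z^4/24
  (e.g. R(-1.03)=0.36523, |R|=0.36523)

Find x<0 with |R(x)|<1.
x=-1.03: |R|=0.3652
|R(-2.82)|=1.0536 |R(-2.24)|=0.4446 |R(-1.05)|=0.3590
Bisect:
  x_lo=-3.2000 |R|=1.8277  x_hi=-0.0770 |R|=0.9259
  mid=-1.63848 |R|=0.27101 →hi
  mid=-2.41922 |R|=0.57452 →hi
  mid=-2.80960 |R|=1.03727 →lo
  mid=-2.61441 |R|=0.77148 →hi
  mid=-2.71201 |R|=0.89501 →hi
  mid=-2.76080 |R|=0.96370 →hi
  mid=-2.78520 |R|=0.99986 →hi
  ...
  [-2.78539,-2.78520] ⇒ x*=-2.7853
Stable set (-2.7853, 0).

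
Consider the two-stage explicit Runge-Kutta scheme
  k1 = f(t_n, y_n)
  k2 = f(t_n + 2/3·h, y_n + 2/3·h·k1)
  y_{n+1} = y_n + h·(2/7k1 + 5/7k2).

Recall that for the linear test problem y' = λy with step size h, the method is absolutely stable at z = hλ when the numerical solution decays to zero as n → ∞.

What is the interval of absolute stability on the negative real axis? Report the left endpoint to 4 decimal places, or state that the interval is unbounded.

(-2.1000, 0).

Set f=λy, z=hλ:
  k1=λy_n ⇒ h·k1=z·y_n;  k2=λ(1+2/3z)y_n ⇒ h·k2=z(1+2/3z)y_n
  y_{n+1}/y_n = 1 + 2/7z + 5/7z(1+2/3z) = 1 + z + 10/21z²
  Hence R(z) = 1 + z + 10/21z².

Need |R(x)|<1, x<0.
x=-1.18: |R|=0.4830
R=1: x+10/21x²=0 ⇒ x=−21/10=-2.1000; min R=1−1/(4·10/21)=0.4750>−1
Confirm numerically:
  x=-1.623: |R|=0.63135 <1
  x=-1.241: |R|=0.49237 <1
  x=-1.088: |R|=0.47569 <1
  x=-0.840: |R|=0.49600 <1
  x=-2.410: |R|=1.35576 >1
  x=-2.375: |R|=1.31101 >1
  x=-2.280: |R|=1.19543 >1
Interval (-2.1000, 0).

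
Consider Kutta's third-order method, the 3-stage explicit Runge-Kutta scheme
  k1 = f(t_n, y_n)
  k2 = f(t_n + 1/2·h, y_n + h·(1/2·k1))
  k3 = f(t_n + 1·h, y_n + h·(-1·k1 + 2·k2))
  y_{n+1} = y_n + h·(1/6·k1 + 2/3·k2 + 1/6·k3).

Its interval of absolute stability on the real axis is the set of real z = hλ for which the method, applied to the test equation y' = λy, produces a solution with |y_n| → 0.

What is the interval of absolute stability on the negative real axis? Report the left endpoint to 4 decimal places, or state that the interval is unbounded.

(-2.5127, 0).

Set f=λy, z=hλ:
  order 3, 3-stage ⇒ R(z)=1+z+z^2/2+z^3/6
  (e.g. R(-1.26)=0.20040, |R|=0.20040)

Need |R(x)|<1, x<0.
x=-1.26: |R|=0.2004
|R(-2.6)|=1.1493 |R(-2.31)|=0.6963 |R(-0.97)|=0.3483
Bisect:
  x_lo=-3.2658 |R|=2.7383  x_hi=-0.1022 |R|=0.9028
  mid=-1.68402 |R|=0.06201 →hi
  mid=-2.47491 |R|=0.93887 →hi
  mid=-2.87036 |R|=1.69234 →lo
  mid=-2.67264 |R|=1.28291 →lo
  mid=-2.57377 |R|=1.10320 →lo
  mid=-2.52434 |R|=1.01917 →lo
  mid=-2.49963 |R|=0.97856 →hi
  ...
  [-2.51276,-2.51256] ⇒ x*=-2.5127
So |R|<1 on (-2.5127, 0).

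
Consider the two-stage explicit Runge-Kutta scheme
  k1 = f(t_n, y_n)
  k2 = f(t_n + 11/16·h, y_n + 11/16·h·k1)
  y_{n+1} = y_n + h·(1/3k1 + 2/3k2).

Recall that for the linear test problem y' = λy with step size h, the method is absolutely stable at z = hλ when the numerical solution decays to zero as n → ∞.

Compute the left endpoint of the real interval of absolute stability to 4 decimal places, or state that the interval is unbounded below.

left endpoint -2.1818.

On y'=λy, z=hλ:
  k1=λy_n ⇒ h·k1=z·y_n;  k2=λ(1+11/16z)y_n ⇒ h·k2=z(1+11/16z)y_n
  y_{n+1}/y_n = 1 + 1/3z + 2/3z(1+11/16z) = 1 + z + 11/24z²
  so R(z) = 1 + z + 11/24z².

Boundary: |R(x)|=1, x<0.
x=-1.11: |R|=0.4547
R=1: x+11/24x²=0 ⇒ x=−24/11=-2.1818; min R=1−1/(4·11/24)=0.4545>−1
Confirm numerically:
  x=-1.817: |R|=0.69618 <1
  x=-1.668: |R|=0.60719 <1
  x=-0.968: |R|=0.46147 <1
  x=-2.579: |R|=1.46949 >1
  x=-2.531: |R|=1.40507 >1
Interval (-2.1818, 0).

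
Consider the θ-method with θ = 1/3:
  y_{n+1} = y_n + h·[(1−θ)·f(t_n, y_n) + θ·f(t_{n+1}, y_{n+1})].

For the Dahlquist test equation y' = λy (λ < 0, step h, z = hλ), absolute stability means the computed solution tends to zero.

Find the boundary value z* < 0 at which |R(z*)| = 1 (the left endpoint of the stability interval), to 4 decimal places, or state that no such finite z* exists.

left endpoint -6.0000.

Set f=λy, z=hλ:
  y_{n+1} = y_n + z·[2/3·y_n + 1/3·y_{n+1}] ⇒ (1 − 1/3z)y_{n+1} = (1 + 2/3z)y_n
  R(z) = (1 + 2/3z)/(1 − 1/3z).

Find x<0 with |R(x)|<1.
x=-1.38: |R|=0.0548
R=−1: 1+2/3x = −1+1/3x ⇒ -1/3x=2 ⇒ x=2/(-1/3)=-6.0000
Confirm numerically:
  x=-5.685: |R|=0.96373 <1
  x=-4.143: |R|=0.74003 <1
  x=-3.843: |R|=0.68479 <1
  x=-2.914: |R|=0.47819 <1
  x=-6.544: |R|=1.05700 >1
  x=-6.227: |R|=1.02460 >1
Interval (-6.0000, 0).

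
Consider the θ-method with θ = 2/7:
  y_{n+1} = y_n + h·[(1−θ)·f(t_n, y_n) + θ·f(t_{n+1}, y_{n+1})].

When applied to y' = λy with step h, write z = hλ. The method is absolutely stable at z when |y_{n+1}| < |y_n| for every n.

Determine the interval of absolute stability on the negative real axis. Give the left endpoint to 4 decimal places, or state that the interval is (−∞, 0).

z∈(-4.6667,0).

With y'=λy (z=hλ):
  y_{n+1} = y_n + z·[5/7·y_n + 2/7·y_{n+1}] ⇒ (1 − 2/7z)y_{n+1} = (1 + 5/7z)y_n
  so R(z) = (1 + 5/7z)/(1 − 2/7z).

Solve |R(x)|<1 on ℝ⁻.
x=-1.55: |R|=0.0743
R=−1: 1+5/7x = −1+2/7x ⇒ -3/7x=2 ⇒ x=2/(-3/7)=-4.6667
Confirm numerically:
  x=-4.614: |R|=0.99026 <1
  x=-2.607: |R|=0.49411 <1
  x=-2.275: |R|=0.37879 <1
  x=-5.193: |R|=1.09082 >1
  x=-5.174: |R|=1.08773 >1
  x=-5.021: |R|=1.06238 >1
Stable set (-4.6667, 0).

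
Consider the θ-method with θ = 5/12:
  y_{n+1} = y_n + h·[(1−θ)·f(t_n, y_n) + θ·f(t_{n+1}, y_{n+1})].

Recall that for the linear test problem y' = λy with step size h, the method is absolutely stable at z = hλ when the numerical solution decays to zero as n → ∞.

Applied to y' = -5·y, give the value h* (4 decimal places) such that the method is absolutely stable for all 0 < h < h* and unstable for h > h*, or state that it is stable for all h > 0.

(-12.0000,0); λ=-5 ⇒ h* = (12)/5 = 2.4000.

Test eqn y'=λy, z=hλ:
  y_{n+1} = y_n + z·[7/12·y_n + 5/12·y_{n+1}] ⇒ (1 − 5/12z)y_{n+1} = (1 + 7/12z)y_n
  Hence R(z) = (1 + 7/12z)/(1 − 5/12z).

Boundary: |R(x)|=1, x<0.
x=-0.99: |R|=0.2991
R=−1: 1+7/12x = −1+5/12x ⇒ -1/6x=2 ⇒ x=2/(-1/6)=-12.0000
Confirm numerically:
  x=-11.447: |R|=0.98403 <1
  x=-8.548: |R|=0.87388 <1
  x=-8.325: |R|=0.86294 <1
  x=-12.552: |R|=1.01477 >1
  x=-12.461: |R|=1.01241 >1
  x=-12.056: |R|=1.00155 >1
Interval (-12.0000, 0).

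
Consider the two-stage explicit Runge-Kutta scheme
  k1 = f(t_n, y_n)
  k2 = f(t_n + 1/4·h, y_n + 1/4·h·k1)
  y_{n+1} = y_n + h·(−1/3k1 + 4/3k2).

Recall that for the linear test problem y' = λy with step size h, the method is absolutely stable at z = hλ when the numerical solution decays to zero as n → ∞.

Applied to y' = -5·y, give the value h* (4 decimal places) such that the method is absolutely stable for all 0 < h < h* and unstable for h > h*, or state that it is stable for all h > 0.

(-3.0000,0); λ=-5 ⇒ h* = (3)/5 = 0.6000.

Test eqn y'=λy, z=hλ:
  k1=λy_n ⇒ h·k1=z·y_n;  k2=λ(1+1/4z)y_n ⇒ h·k2=z(1+1/4z)y_n
  y_{n+1}/y_n = 1 − 1/3z + 4/3z(1+1/4z) = 1 + z + 1/3z²
  ⇒ R(z) = 1 + z + 1/3z².

Boundary: |R(x)|=1, x<0.
x=-0.8: |R|=0.4133
R=1: x+1/3x²=0 ⇒ x=−3=-3.0000; min R=1−1/(4·1/3)=0.2500>−1
Confirm numerically:
  x=-2.896: |R|=0.89961 <1
  x=-2.399: |R|=0.51940 <1
  x=-1.956: |R|=0.31931 <1
  x=-3.257: |R|=1.27902 >1
  x=-3.175: |R|=1.18521 >1
Stable set (-3.0000, 0).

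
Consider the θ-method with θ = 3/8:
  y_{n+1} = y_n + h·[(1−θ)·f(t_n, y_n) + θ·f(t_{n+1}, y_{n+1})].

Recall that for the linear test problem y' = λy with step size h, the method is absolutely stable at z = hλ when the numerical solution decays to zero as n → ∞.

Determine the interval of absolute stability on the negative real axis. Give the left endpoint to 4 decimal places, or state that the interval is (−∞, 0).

On y'=λy, z=hλ:
  y_{n+1} = y_n + z·[5/8·y_n + 3/8·y_{n+1}] ⇒ (1 − 3/8z)y_{n+1} = (1 + 5/8z)y_n
  R(z) = (1 + 5/8z)/(1 − 3/8z).

Boundary: |R(x)|=1, x<0.
x=-1: |R|=0.2727
R=−1: 1+5/8x = −1+3/8x ⇒ -1/4x=2 ⇒ x=2/(-1/4)=-8.0000
Confirm numerically:
  x=-7.437: |R|=0.96285 <1
  x=-4.016: |R|=0.60255 <1
  x=-3.857: |R|=0.57662 <1
  x=-3.656: |R|=0.54197 <1
  x=-8.354: |R|=1.02141 >1
  x=-8.203: |R|=1.01245 >1
  x=-8.202: |R|=1.01239 >1
Stable set (-8.0000, 0).

(-8.0000, 0).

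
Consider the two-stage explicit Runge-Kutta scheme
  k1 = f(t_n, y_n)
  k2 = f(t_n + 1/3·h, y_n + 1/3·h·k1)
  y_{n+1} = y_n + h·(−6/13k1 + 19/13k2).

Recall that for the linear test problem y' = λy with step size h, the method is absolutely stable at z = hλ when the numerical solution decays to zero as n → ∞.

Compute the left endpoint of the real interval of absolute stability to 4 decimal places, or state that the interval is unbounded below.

z* = -2.0526.

With y'=λy (z=hλ):
  k1=λy_n ⇒ h·k1=z·y_n;  k2=λ(1+1/3z)y_n ⇒ h·k2=z(1+1/3z)y_n
  y_{n+1}/y_n = 1 − 6/13z + 19/13z(1+1/3z) = 1 + z + 19/39z²
  Hence R(z) = 1 + z + 19/39z².

Solve |R(x)|<1 on ℝ⁻.
x=-1.11: |R|=0.4903
R=1: x+19/39x²=0 ⇒ x=−39/19=-2.0526; min R=1−1/(4·19/39)=0.4868>−1
Confirm numerically:
  x=-1.823: |R|=0.79606 <1
  x=-1.131: |R|=0.49218 <1
  x=-0.835: |R|=0.50467 <1
  x=-2.413: |R|=1.42364 >1
  x=-2.251: |R|=1.21754 >1
So |R|<1 on (-2.0526, 0).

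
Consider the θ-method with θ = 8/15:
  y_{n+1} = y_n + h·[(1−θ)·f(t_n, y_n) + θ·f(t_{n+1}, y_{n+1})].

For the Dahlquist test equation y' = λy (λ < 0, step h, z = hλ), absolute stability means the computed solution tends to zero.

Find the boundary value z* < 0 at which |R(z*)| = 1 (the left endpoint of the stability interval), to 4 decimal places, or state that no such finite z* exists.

Test eqn y'=λy, z=hλ:
  y_{n+1} = y_n + z·[7/15·y_n + 8/15·y_{n+1}] ⇒ (1 − 8/15z)y_{n+1} = (1 + 7/15z)y_n
  so R(z) = (1 + 7/15z)/(1 − 8/15z).

Need |R(x)|<1, x<0.
x=-0.72: |R|=0.4798
x=-2: |R|=0.0323
x=-10: |R|=0.5789
x=-100: |R|=0.8405
θ=8/15≥1/2 ⇒ |1+7/15x|<|1−8/15x| ∀x<0 ⇒ interval (−∞,0).

interval (−∞, 0).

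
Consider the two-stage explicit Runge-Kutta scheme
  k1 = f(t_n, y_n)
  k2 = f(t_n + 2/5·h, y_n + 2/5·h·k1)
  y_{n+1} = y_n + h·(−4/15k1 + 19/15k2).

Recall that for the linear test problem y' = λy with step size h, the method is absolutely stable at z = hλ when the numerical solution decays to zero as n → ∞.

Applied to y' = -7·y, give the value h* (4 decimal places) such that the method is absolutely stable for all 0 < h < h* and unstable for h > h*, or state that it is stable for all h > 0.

With y'=λy (z=hλ):
  k1=λy_n ⇒ h·k1=z·y_n;  k2=λ(1+2/5z)y_n ⇒ h·k2=z(1+2/5z)y_n
  y_{n+1}/y_n = 1 − 4/15z + 19/15z(1+2/5z) = 1 + z + 38/75z²
  Hence R(z) = 1 + z + 38/75z².

Find x<0 with |R(x)|<1.
x=-0.31: |R|=0.7387
R=1: x+38/75x²=0 ⇒ x=−75/38=-1.9737; min R=1−1/(4·38/75)=0.5066>−1
Confirm numerically:
  x=-1.901: |R|=0.92999 <1
  x=-1.448: |R|=0.61433 <1
  x=-1.439: |R|=0.61017 <1
  x=-2.462: |R|=1.60913 >1
  x=-2.290: |R|=1.36701 >1
  x=-2.114: |R|=1.15029 >1
So |R|<1 on (-1.9737, 0).

(-1.9737,0); λ=-7 ⇒ h* = (75/38)/7 = 0.2820.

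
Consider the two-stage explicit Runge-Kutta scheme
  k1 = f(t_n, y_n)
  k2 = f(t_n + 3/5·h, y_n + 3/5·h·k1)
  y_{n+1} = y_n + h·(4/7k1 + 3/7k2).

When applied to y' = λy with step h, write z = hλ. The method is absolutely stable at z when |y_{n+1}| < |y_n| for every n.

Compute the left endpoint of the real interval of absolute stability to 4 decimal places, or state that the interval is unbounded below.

Set f=λy, z=hλ:
  k1=λy_n ⇒ h·k1=z·y_n;  k2=λ(1+3/5z)y_n ⇒ h·k2=z(1+3/5z)y_n
  y_{n+1}/y_n = 1 + 4/7z + 3/7z(1+3/5z) = 1 + z + 9/35z²
  so R(z) = 1 + z + 9/35z².

Need |R(x)|<1, x<0.
x=-0.64: |R|=0.4653
R=1: x+9/35x²=0 ⇒ x=−35/9=-3.8889; min R=1−1/(4·9/35)=0.0278>−1
Confirm numerically:
  x=-3.126: |R|=0.38677 <1
  x=-2.983: |R|=0.30513 <1
  x=-2.495: |R|=0.10572 <1
  x=-4.457: |R|=1.65110 >1
  x=-4.390: |R|=1.56568 >1
  x=-4.309: |R|=1.46550 >1
So |R|<1 on (-3.8889, 0).

left endpoint -3.8889.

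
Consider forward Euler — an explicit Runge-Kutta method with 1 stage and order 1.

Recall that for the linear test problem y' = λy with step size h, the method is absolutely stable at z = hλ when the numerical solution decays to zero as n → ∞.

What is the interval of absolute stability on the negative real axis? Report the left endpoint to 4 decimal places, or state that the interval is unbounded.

On y'=λy, z=hλ:
  order 1, 1-stage ⇒ R(z)=1+z
  (e.g. R(-1.38)=-0.38000, |R|=0.38000)

Solve |R(x)|<1 on ℝ⁻.
x=-1.38: |R|=0.3800
|R(-1.71)|=0.7100 |R(-1.52)|=0.5200 |R(-1.38)|=0.3800
Bisect:
  x_lo=-2.3808 |R|=1.3808  x_hi=-0.3623 |R|=0.6377
  mid=-1.37153 |R|=0.37153 →hi
  mid=-1.87614 |R|=0.87614 →hi
  mid=-2.12845 |R|=1.12845 →lo
  mid=-2.00229 |R|=1.00229 →lo
  mid=-1.93922 |R|=0.93922 →hi
  mid=-1.97076 |R|=0.97076 →hi
  mid=-1.98653 |R|=0.98653 →hi
  mid=-1.99441 |R|=0.99441 →hi
  mid=-1.99835 |R|=0.99835 →hi
  mid=-2.00032 |R|=1.00032 →lo
  ...
  [-2.00008,-1.99995] ⇒ x*=-2.0000
So |R|<1 on (-2.0000, 0).

(-2.0000, 0).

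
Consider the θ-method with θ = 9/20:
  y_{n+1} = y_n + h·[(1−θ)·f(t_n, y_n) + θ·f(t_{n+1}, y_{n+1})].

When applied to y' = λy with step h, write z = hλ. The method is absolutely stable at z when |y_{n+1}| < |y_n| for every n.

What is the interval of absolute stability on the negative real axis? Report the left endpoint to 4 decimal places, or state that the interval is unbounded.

z∈(-20.0000,0).

Set f=λy, z=hλ:
  y_{n+1} = y_n + z·[11/20·y_n + 9/20·y_{n+1}] ⇒ (1 − 9/20z)y_{n+1} = (1 + 11/20z)y_n
  ⇒ R(z) = (1 + 11/20z)/(1 − 9/20z).

Boundary: |R(x)|=1, x<0.
x=-0.78: |R|=0.4226
R=−1: 1+11/20x = −1+9/20x ⇒ -1/10x=2 ⇒ x=2/(-1/10)=-20.0000
Confirm numerically:
  x=-11.204: |R|=0.85441 <1
  x=-8.946: |R|=0.78005 <1
  x=-8.539: |R|=0.76333 <1
  x=-8.343: |R|=0.75481 <1
  x=-20.489: |R|=1.00478 >1
  x=-20.343: |R|=1.00338 >1
Interval (-20.0000, 0).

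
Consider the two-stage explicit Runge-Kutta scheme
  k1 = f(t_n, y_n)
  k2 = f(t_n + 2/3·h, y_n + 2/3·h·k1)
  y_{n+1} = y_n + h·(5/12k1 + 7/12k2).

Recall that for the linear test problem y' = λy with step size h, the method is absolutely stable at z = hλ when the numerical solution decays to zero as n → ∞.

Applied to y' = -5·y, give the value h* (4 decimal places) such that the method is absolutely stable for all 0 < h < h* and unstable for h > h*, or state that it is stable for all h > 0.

(-2.5714,0); λ=-5 ⇒ h* = (18/7)/5 = 0.5143.

On y'=λy, z=hλ:
  k1=λy_n ⇒ h·k1=z·y_n;  k2=λ(1+2/3z)y_n ⇒ h·k2=z(1+2/3z)y_n
  y_{n+1}/y_n = 1 + 5/12z + 7/12z(1+2/3z) = 1 + z + 7/18z²
  Hence R(z) = 1 + z + 7/18z².

Find x<0 with |R(x)|<1.
x=-0.52: |R|=0.5852
R=1: x+7/18x²=0 ⇒ x=−18/7=-2.5714; min R=1−1/(4·7/18)=0.3571>−1
Confirm numerically:
  x=-2.134: |R|=0.63698 <1
  x=-2.117: |R|=0.62588 <1
  x=-2.008: |R|=0.56002 <1
  x=-1.543: |R|=0.38289 <1
  x=-3.114: |R|=1.65705 >1
  x=-2.903: |R|=1.37433 >1
So |R|<1 on (-2.5714, 0).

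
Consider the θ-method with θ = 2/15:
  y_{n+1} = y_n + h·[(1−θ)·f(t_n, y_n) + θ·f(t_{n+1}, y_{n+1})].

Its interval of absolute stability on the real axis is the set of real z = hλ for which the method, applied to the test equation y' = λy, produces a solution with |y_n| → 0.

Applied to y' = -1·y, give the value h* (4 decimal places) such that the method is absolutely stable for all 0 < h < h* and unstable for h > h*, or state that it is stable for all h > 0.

Set f=λy, z=hλ:
  y_{n+1} = y_n + z·[13/15·y_n + 2/15·y_{n+1}] ⇒ (1 − 2/15z)y_{n+1} = (1 + 13/15z)y_n
  so R(z) = (1 + 13/15z)/(1 − 2/15z).

Find x<0 with |R(x)|<1.
x=-0.46: |R|=0.5666
R=−1: 1+13/15x = −1+2/15x ⇒ -11/15x=2 ⇒ x=2/(-11/15)=-2.7273
Confirm numerically:
  x=-2.346: |R|=0.78702 <1
  x=-1.910: |R|=0.52232 <1
  x=-1.693: |R|=0.38121 <1
  x=-3.280: |R|=1.28200 >1
  x=-3.149: |R|=1.21781 >1
Stable set (-2.7273, 0).

(-2.7273,0); λ=-1 ⇒ h* = (30/11)/1 = 2.7273.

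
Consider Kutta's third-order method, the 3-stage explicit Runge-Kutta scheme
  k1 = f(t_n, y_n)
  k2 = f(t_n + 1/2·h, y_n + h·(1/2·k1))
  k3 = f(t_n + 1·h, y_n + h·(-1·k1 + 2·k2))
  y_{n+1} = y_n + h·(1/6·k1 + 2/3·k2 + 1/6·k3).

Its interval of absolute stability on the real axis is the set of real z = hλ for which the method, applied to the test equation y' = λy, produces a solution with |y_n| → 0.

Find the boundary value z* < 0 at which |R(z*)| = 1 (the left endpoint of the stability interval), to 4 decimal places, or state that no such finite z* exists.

z* = -2.5127.

Set f=λy, z=hλ:
  order 3, 3-stage ⇒ R(z)=1+z+z^2/2+z^3/6
  (e.g. R(-1.72)=-0.08887, |R|=0.08887)

Find x<0 with |R(x)|<1.
x=-1.72: |R|=0.0889
|R(-2.33)|=0.7238 |R(-1.93)|=0.2657 |R(-1.54)|=0.0371
Bisect:
  x_lo=-3.1017 |R|=2.2647  x_hi=-0.1679 |R|=0.8454
  mid=-1.63480 |R|=0.02670 →hi
  mid=-2.36824 |R|=0.77769 →hi
  mid=-2.73495 |R|=1.40453 →lo
  mid=-2.55160 |R|=1.06503 →lo
  mid=-2.45992 |R|=0.91522 →hi
  mid=-2.50576 |R|=0.98854 →hi
  mid=-2.52868 |R|=1.02638 →lo
  mid=-2.51722 |R|=1.00736 →lo
  ...
  [-2.51292,-2.51274] ⇒ x*=-2.5127
Interval (-2.5127, 0).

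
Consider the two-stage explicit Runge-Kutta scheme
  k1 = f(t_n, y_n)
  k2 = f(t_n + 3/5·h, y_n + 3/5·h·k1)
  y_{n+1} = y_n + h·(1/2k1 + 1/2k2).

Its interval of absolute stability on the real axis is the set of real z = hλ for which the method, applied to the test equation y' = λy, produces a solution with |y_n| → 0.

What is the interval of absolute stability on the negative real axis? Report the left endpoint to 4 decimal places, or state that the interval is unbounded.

(-3.3333, 0).

On y'=λy, z=hλ:
  k1=λy_n ⇒ h·k1=z·y_n;  k2=λ(1+3/5z)y_n ⇒ h·k2=z(1+3/5z)y_n
  y_{n+1}/y_n = 1 + 1/2z + 1/2z(1+3/5z) = 1 + z + 3/10z²
  Hence R(z) = 1 + z + 3/10z².

Solve |R(x)|<1 on ℝ⁻.
x=-1.44: |R|=0.1821
R=1: x+3/10x²=0 ⇒ x=−10/3=-3.3333; min R=1−1/(4·3/10)=0.1667>−1
Confirm numerically:
  x=-3.161: |R|=0.83658 <1
  x=-2.691: |R|=0.48144 <1
  x=-2.520: |R|=0.38512 <1
  x=-2.439: |R|=0.34562 <1
  x=-3.704: |R|=1.41188 >1
  x=-3.609: |R|=1.29846 >1
  x=-3.544: |R|=1.22398 >1
Stable set (-3.3333, 0).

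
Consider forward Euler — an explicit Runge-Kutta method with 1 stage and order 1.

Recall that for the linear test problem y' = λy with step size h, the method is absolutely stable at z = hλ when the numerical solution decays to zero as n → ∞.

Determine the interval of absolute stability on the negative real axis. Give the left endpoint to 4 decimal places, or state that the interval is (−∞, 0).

With y'=λy (z=hλ):
  order 1, 1-stage ⇒ R(z)=1+z
  (e.g. R(-1.47)=-0.47000, |R|=0.47000)

Need |R(x)|<1, x<0.
x=-1.47: |R|=0.4700
|R(-2.28)|=1.2800 |R(-2.05)|=1.0500 |R(-0.68)|=0.3200
Bisect:
  x_lo=-2.7464 |R|=1.7464  x_hi=-0.2912 |R|=0.7088
  mid=-1.51880 |R|=0.51880 →hi
  mid=-2.13261 |R|=1.13261 →lo
  mid=-1.82570 |R|=0.82570 →hi
  mid=-1.97916 |R|=0.97916 →hi
  mid=-2.05588 |R|=1.05588 →lo
  mid=-2.01752 |R|=1.01752 →lo
  mid=-1.99834 |R|=0.99834 →hi
  mid=-2.00793 |R|=1.00793 →lo
  mid=-2.00313 |R|=1.00313 →lo
  ...
  [-2.00014,-1.99999] ⇒ x*=-2.0000
Interval (-2.0000, 0).

(-2.0000, 0).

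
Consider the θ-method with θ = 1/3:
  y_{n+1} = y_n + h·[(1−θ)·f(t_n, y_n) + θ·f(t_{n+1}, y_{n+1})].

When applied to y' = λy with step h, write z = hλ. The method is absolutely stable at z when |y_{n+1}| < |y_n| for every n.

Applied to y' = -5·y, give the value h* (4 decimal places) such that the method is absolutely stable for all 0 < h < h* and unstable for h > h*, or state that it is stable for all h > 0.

(-6.0000,0); λ=-5 ⇒ h* = (6)/5 = 1.2000.

Test eqn y'=λy, z=hλ:
  y_{n+1} = y_n + z·[2/3·y_n + 1/3·y_{n+1}] ⇒ (1 − 1/3z)y_{n+1} = (1 + 2/3z)y_n
  so R(z) = (1 + 2/3z)/(1 − 1/3z).

Boundary: |R(x)|=1, x<0.
x=-0.66: |R|=0.4590
R=−1: 1+2/3x = −1+1/3x ⇒ -1/3x=2 ⇒ x=2/(-1/3)=-6.0000
Confirm numerically:
  x=-5.901: |R|=0.98888 <1
  x=-5.885: |R|=0.98706 <1
  x=-3.532: |R|=0.62217 <1
  x=-6.589: |R|=1.06142 >1
  x=-6.519: |R|=1.05452 >1
  x=-6.065: |R|=1.00717 >1
Interval (-6.0000, 0).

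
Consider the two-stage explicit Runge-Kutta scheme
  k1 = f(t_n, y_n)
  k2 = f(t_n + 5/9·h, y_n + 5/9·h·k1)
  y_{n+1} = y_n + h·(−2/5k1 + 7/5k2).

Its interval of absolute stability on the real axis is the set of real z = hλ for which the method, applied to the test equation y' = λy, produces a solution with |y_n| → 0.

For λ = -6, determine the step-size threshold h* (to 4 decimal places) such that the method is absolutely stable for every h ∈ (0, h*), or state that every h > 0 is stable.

(-1.2857,0); λ=-6 ⇒ h* = (9/7)/6 = 0.2143.

On y'=λy, z=hλ:
  k1=λy_n ⇒ h·k1=z·y_n;  k2=λ(1+5/9z)y_n ⇒ h·k2=z(1+5/9z)y_n
  y_{n+1}/y_n = 1 − 2/5z + 7/5z(1+5/9z) = 1 + z + 7/9z²
  Hence R(z) = 1 + z + 7/9z².

Find x<0 with |R(x)|<1.
x=-1.57: |R|=1.3471
R=1: x+7/9x²=0 ⇒ x=−9/7=-1.2857; min R=1−1/(4·7/9)=0.6786>−1
Confirm numerically:
  x=-1.143: |R|=0.87313 <1
  x=-1.103: |R|=0.84325 <1
  x=-0.675: |R|=0.67938 <1
  x=-0.560: |R|=0.68391 <1
  x=-1.686: |R|=1.52491 >1
  x=-1.380: |R|=1.10120 >1
Interval (-1.2857, 0).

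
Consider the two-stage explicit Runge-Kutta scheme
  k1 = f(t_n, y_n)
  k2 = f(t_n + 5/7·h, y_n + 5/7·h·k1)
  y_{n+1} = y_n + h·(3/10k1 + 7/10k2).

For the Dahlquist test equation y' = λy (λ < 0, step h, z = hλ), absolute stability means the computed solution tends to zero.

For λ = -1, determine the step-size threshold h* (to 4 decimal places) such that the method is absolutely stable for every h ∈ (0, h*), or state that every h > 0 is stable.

Test eqn y'=λy, z=hλ:
  k1=λy_n ⇒ h·k1=z·y_n;  k2=λ(1+5/7z)y_n ⇒ h·k2=z(1+5/7z)y_n
  y_{n+1}/y_n = 1 + 3/10z + 7/10z(1+5/7z) = 1 + z + 1/2z²
  Hence R(z) = 1 + z + 1/2z².

Need |R(x)|<1, x<0.
x=-1.6: |R|=0.6800
R=1: x+1/2x²=0 ⇒ x=−2=-2.0000; min R=1−1/(4·1/2)=0.5000>−1
Confirm numerically:
  x=-1.830: |R|=0.84445 <1
  x=-1.392: |R|=0.57683 <1
  x=-1.189: |R|=0.51786 <1
  x=-1.032: |R|=0.50051 <1
  x=-2.114: |R|=1.12050 >1
  x=-2.099: |R|=1.10390 >1
So |R|<1 on (-2.0000, 0).

(-2.0000,0); λ=-1 ⇒ h* = (2)/1 = 2.0000.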